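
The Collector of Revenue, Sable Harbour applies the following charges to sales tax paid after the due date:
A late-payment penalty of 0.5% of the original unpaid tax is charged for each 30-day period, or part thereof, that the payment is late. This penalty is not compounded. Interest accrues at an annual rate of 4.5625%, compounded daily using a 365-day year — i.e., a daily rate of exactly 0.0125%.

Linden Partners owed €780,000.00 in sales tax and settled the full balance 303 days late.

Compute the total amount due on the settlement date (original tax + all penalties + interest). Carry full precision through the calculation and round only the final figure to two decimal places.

Penalty periods: ⌈303/30⌉ = 11; penalty = 11 × 0.5% × €780,000.00 = €42,900.00
Interest: €780,000.00 × ((1 + 0.000125)^303 − 1) = €780,000.00 × 0.03859894… = €30,107.1742…
Total = €780,000.00 + €42,900.0000 + €30,107.1742… = €853,007.17

€853,007.17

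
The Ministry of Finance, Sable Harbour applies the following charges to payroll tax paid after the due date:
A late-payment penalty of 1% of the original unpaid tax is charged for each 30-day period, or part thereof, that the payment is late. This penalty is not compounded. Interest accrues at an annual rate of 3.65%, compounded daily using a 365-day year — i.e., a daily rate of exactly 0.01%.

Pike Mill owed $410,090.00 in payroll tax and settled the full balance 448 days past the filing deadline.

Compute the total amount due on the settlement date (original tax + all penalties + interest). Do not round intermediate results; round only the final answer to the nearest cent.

Penalty periods: ⌈448/30⌉ = 15; penalty = 15 × 1% × $410,090.00 = $61,513.50
Interest: $410,090.00 × ((1 + 0.0001)^448 − 1) = $410,090.00 × 0.04581633… = $18,788.8199…
Total = $410,090.00 + $61,513.5000 + $18,788.8199… = $490,392.32

$490,392.32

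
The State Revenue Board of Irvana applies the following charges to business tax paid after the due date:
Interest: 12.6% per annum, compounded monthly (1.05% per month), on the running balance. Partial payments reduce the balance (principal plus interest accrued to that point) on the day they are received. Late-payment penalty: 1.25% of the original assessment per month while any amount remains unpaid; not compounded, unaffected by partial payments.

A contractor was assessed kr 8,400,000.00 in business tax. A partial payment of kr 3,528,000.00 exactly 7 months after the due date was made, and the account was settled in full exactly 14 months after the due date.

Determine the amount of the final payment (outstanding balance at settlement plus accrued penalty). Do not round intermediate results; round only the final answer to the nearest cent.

Balance at month 7: kr 8,400,000.0000 × (1 + 0.0105)^7 = kr 9,037,192.0379…
After kr 3,528,000.00 payment: kr 9,037,192.0379… − kr 3,528,000.00 = kr 5,509,192.0379…
Balance at month 14: kr 5,509,192.0379… × (1 + 0.0105)^7 = kr 5,927,098.3834…
Penalty: 14 × 1.25% × kr 8,400,000.00 = kr 1,470,000.00
Final settlement = outstanding balance + penalty = kr 5,927,098.3834… + kr 1,470,000.00 = kr 7,397,098.38

kr 7,397,098.38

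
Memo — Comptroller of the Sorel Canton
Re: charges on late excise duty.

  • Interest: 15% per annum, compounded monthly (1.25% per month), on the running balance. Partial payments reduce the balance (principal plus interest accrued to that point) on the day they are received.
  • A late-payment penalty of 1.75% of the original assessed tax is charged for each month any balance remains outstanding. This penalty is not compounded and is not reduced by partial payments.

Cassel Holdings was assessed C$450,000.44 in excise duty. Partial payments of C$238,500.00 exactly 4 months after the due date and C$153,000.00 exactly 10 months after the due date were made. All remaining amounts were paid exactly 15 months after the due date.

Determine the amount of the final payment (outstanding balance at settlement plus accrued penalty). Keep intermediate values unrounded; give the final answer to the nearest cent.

Balance at month 4: C$450,000.4400 × (1 + 0.0125)^4 = C$472,925.8640…
After C$238,500.00 payment: C$472,925.8640… − C$238,500.00 = C$234,425.8640…
Balance at month 10: C$234,425.8640… × (1 + 0.0125)^6 = C$252,566.4830…
After C$153,000.00 payment: C$252,566.4830… − C$153,000.00 = C$99,566.4830…
Balance at month 15: C$99,566.4830… × (1 + 0.0125)^5 = C$105,946.9176…
Penalty: 15 × 1.75% × C$450,000.44 = C$118,125.12…
Final settlement = outstanding balance + penalty = C$105,946.9176… + C$118,125.12… = C$224,072.03

C$224,072.03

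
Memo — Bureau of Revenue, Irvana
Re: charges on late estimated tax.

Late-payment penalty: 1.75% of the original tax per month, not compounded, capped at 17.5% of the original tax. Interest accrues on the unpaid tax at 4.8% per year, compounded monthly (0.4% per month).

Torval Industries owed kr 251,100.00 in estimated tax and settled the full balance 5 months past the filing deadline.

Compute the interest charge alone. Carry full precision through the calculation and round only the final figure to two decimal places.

kr 5,062.34

Interest: kr 251,100.00 × ((1 + 0.004)^5 − 1) = kr 251,100.00 × 0.0201606… = kr 5,062.3370…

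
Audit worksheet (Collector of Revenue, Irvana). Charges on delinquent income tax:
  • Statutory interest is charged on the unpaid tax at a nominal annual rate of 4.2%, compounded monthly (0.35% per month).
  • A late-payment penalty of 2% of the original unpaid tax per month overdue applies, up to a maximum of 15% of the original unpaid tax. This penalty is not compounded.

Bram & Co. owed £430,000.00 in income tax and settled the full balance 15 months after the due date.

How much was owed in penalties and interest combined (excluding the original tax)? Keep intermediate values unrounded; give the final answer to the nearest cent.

Penalty (uncapped): 15 × 2% × £430,000.00 = £129,000.00; cap = 15% × £430,000.00 = £64,500.00 → penalty = £64,500.00
Interest: £430,000.00 × ((1 + 0.0035)^15 − 1) = £430,000.00 × 0.0538060… = £23,136.5648…
Penalties + interest = £64,500.0000 + £23,136.5648… = £87,636.56

£87,636.56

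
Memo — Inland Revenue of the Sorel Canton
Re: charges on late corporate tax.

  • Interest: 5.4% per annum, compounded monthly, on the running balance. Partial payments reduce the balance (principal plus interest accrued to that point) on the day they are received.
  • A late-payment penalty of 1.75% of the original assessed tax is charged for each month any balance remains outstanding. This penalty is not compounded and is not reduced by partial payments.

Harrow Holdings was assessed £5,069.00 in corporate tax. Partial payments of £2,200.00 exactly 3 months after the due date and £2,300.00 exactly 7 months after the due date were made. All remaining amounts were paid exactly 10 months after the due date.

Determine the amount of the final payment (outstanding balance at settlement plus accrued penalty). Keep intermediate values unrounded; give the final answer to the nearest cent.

£1,587.42

Monthly rate = 5.4% ÷ 12 = 0.45%
Balance at month 3: £5,069.0000 × (1 + 0.0045)^3 = £5,137.7399…
After £2,200.00 payment: £5,137.7399… − £2,200.00 = £2,937.7399…
Balance at month 7: £2,937.7399… × (1 + 0.0045)^4 = £2,990.9772…
After £2,300.00 payment: £2,990.9772… − £2,300.00 = £690.9772…
Balance at month 10: £690.9772… × (1 + 0.0045)^3 = £700.3475…
Penalty: 10 × 1.75% × £5,069.00 = £887.08…
Final settlement = outstanding balance + penalty = £700.3475… + £887.08… = £1,587.42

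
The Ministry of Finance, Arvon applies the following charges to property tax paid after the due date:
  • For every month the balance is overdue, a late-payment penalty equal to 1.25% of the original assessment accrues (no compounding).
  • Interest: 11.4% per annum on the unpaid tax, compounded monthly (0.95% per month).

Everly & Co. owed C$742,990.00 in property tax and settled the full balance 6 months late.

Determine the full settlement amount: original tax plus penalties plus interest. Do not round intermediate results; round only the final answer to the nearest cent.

C$842,083.33

Late-payment penalty = 1.25% × C$742,990.00 × 6 mo = C$55,724.25
Interest: C$742,990.00 × ((1 + 0.0095)^6 − 1) = C$742,990.00 × 0.0583710… = C$43,369.0843…
Total = C$742,990.00 + C$55,724.2500 + C$43,369.0843… = C$842,083.33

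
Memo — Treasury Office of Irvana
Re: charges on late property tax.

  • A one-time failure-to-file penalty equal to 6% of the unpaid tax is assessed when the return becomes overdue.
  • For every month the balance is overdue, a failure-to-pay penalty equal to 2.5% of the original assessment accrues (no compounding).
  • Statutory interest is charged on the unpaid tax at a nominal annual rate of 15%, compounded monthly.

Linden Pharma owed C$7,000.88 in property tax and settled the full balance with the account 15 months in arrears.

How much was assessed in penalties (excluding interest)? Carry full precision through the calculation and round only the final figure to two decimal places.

C$3,045.38

Failure-to-file penalty: 6% × C$7,000.88 = C$420.05…
Failure-to-pay penalty: 15 × 2.5% × C$7,000.88 = C$2,625.33
Total penalty = C$420.05… + C$2,625.33 = C$3,045.38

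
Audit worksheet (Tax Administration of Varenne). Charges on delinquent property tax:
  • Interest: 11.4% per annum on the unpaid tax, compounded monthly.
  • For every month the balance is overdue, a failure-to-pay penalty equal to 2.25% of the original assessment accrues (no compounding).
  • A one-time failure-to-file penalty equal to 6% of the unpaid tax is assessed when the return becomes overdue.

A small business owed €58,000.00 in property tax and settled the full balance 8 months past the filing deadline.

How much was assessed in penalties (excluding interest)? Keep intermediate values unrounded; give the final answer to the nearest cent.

Failure-to-file penalty: 6% × €58,000.00 = €3,480.00
Failure-to-pay penalty: 8 × 2.25% × €58,000.00 = €10,440.00
Total penalty = €3,480.00 + €10,440.00 = €13,920.00

€13,920.00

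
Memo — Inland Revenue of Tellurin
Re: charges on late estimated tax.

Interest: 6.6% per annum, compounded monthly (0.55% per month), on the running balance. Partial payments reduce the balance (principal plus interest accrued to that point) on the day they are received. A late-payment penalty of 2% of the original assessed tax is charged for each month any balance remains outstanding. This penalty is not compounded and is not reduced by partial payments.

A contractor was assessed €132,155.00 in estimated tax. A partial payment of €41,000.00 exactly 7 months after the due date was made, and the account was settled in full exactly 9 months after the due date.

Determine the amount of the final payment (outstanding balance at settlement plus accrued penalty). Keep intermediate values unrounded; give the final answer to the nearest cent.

€121,178.11

Balance at month 7: €132,155.0000 × (1 + 0.0055)^7 = €137,327.6928…
After €41,000.00 payment: €137,327.6928… − €41,000.00 = €96,327.6928…
Balance at month 9: €96,327.6928… × (1 + 0.0055)^2 = €97,390.2113…
Penalty: 9 × 2% × €132,155.00 = €23,787.90
Final settlement = outstanding balance + penalty = €97,390.2113… + €23,787.90 = €121,178.11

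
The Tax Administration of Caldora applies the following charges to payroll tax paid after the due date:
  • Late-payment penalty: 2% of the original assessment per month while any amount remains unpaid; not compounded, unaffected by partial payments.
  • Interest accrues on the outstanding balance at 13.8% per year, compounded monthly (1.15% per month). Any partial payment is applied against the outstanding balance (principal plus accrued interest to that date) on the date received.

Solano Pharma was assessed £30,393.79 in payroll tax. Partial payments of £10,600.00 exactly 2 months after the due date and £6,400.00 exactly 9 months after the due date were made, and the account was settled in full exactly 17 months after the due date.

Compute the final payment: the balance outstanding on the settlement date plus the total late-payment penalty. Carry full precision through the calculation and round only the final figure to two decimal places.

Balance at month 2: £30,393.7900 × (1 + 0.0115)^2 = £31,096.8667…
After £10,600.00 payment: £31,096.8667… − £10,600.00 = £20,496.8667…
Balance at month 9: £20,496.8667… × (1 + 0.0115)^7 = £22,204.8931…
After £6,400.00 payment: £22,204.8931… − £6,400.00 = £15,804.8931…
Balance at month 17: £15,804.8931… × (1 + 0.0115)^8 = £17,318.8344…
Penalty: 17 × 2% × £30,393.79 = £10,333.89…
Final settlement = outstanding balance + penalty = £17,318.8344… + £10,333.89… = £27,652.72

£27,652.72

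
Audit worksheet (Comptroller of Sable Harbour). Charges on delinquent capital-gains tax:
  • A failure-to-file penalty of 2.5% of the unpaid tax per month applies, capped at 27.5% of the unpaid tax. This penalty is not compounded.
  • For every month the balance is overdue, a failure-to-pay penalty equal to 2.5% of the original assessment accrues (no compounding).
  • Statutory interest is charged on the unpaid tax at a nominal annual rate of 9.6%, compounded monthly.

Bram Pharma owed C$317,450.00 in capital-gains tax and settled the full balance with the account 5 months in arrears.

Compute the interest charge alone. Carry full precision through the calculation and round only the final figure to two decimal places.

Interest (9.6%/yr ÷ 12 = 0.8%/month): C$317,450.00 × ((1 + 0.008)^5 − 1) = C$12,902.7999…

C$12,902.80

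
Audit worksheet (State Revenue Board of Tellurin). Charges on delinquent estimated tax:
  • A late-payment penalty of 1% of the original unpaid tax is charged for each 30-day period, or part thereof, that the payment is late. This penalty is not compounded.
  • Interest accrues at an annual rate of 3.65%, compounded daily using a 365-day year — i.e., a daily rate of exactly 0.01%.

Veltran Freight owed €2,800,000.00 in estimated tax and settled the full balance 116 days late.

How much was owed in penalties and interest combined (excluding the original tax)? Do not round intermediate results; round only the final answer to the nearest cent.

€144,667.47

Penalty periods: ⌈116/30⌉ = 4; penalty = 4 × 1% × €2,800,000.00 = €112,000.00
Interest: €2,800,000.00 × ((1 + 0.0001)^116 − 1) = €2,800,000.00 × 0.01166695… = €32,667.4717…
Penalties + interest = €112,000.0000 + €32,667.4717… = €144,667.47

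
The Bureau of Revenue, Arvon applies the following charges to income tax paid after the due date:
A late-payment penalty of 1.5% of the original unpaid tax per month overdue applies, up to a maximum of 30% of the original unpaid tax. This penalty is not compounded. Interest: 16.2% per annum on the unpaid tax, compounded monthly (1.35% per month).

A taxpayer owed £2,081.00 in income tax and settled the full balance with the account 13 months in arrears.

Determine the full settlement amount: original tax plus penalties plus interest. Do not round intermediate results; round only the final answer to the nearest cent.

Penalty: 13 × 1.5% × £2,081.00 = £405.80… (below the 30% cap of £624.30)
Interest: £2,081.00 × ((1 + 0.0135)^13 − 1) = £2,081.00 × 0.1904435… = £396.3129…
Total = £2,081.00 + £405.7950 + £396.3129… = £2,883.11

£2,883.11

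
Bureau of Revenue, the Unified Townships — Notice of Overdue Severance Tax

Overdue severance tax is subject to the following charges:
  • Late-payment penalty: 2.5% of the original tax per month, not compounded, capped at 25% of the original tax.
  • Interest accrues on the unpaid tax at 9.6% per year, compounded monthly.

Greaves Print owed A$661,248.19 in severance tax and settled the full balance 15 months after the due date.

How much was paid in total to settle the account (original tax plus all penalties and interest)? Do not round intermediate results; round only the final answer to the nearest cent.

Penalty (uncapped): 15 × 2.5% × A$661,248.19 = A$247,968.07…; cap = 25% × A$661,248.19 = A$165,312.05… → penalty = A$165,312.05…
Interest (9.6%/yr ÷ 12 = 0.8%/month): A$661,248.19 × ((1 + 0.008)^15 − 1) = A$83,951.1780…
Total = A$661,248.19 + A$165,312.0475 + A$83,951.1780… = A$910,511.42

A$910,511.42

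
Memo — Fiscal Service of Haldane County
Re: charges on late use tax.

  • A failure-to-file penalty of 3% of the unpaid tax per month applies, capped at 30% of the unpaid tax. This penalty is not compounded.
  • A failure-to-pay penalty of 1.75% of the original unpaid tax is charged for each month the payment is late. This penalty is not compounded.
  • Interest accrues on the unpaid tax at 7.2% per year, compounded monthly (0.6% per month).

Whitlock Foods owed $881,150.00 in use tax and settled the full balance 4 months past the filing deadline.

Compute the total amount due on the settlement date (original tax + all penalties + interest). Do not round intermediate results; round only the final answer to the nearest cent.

$1,069,907.19

Failure-to-file: 4 × 3% × $881,150.00 = $105,738.00 (under the 30% cap)
Failure-to-pay penalty: 4 × 1.75% × $881,150.00 = $61,680.50
Interest: $881,150.00 × ((1 + 0.006)^4 − 1) = $881,150.00 × 0.0242169… = $21,338.6909…
Total = $881,150.00 + $167,418.5000 + $21,338.6909… = $1,069,907.19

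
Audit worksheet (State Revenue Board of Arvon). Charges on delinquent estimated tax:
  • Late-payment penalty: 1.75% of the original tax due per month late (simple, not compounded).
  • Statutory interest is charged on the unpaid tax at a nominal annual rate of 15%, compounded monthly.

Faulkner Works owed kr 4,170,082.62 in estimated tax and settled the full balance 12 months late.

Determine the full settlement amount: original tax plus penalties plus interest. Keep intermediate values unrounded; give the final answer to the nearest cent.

Late-payment penalty = 1.75% × kr 4,170,082.62 × 12 mo = kr 875,717.35…
Interest (15%/yr ÷ 12 = 1.25%/month): kr 4,170,082.62 × ((1 + 0.0125)^12 − 1) = kr 670,359.6204…
Total = kr 4,170,082.62 + kr 875,717.3502 + kr 670,359.6204… = kr 5,716,159.59

kr 5,716,159.59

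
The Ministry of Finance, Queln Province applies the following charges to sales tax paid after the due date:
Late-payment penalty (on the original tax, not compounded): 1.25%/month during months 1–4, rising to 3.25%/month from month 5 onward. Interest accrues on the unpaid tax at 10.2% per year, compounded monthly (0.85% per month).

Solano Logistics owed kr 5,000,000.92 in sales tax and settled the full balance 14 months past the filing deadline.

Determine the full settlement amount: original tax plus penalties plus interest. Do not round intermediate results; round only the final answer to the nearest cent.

Penalty, months 1–4: 4 × 1.25% × kr 5,000,000.92 = kr 250,000.05…
Penalty, months 5–14: 10 × 3.25% × kr 5,000,000.92 = kr 1,625,000.30…
Interest: kr 5,000,000.92 × ((1 + 0.0085)^14 − 1) = kr 5,000,000.92 × 0.1258036… = kr 629,018.1495…
Total = kr 5,000,000.92 + kr 1,875,000.3450 + kr 629,018.1495… = kr 7,504,019.41

kr 7,504,019.41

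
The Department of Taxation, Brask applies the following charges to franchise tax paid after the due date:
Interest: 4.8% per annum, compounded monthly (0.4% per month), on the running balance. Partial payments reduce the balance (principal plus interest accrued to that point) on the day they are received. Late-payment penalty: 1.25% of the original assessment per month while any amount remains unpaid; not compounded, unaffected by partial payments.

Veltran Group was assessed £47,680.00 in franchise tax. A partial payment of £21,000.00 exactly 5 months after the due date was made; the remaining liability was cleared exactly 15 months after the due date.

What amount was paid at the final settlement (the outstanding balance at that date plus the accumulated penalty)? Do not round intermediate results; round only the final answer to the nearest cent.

Balance at month 5: £47,680.0000 × (1 + 0.004)^5 = £48,641.2594…
After £21,000.00 payment: £48,641.2594… − £21,000.00 = £27,641.2594…
Balance at month 15: £27,641.2594… × (1 + 0.004)^10 = £28,767.0252…
Penalty: 15 × 1.25% × £47,680.00 = £8,940.00
Final settlement = outstanding balance + penalty = £28,767.0252… + £8,940.00 = £37,707.03

£37,707.03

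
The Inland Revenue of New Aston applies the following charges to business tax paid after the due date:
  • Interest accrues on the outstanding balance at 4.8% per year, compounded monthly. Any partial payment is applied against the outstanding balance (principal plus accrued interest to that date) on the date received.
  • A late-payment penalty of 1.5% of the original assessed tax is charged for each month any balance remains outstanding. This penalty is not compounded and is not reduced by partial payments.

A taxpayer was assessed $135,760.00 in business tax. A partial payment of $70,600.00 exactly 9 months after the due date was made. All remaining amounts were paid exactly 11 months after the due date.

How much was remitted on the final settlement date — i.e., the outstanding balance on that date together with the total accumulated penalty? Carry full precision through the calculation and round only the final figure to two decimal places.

$93,088.82

Monthly rate = 4.8% ÷ 12 = 0.4%
Balance at month 9: $135,760.0000 × (1 + 0.004)^9 = $140,726.2920…
After $70,600.00 payment: $140,726.2920… − $70,600.00 = $70,126.2920…
Balance at month 11: $70,126.2920… × (1 + 0.004)^2 = $70,688.4244…
Penalty: 11 × 1.5% × $135,760.00 = $22,400.40
Final settlement = outstanding balance + penalty = $70,688.4244… + $22,400.40 = $93,088.82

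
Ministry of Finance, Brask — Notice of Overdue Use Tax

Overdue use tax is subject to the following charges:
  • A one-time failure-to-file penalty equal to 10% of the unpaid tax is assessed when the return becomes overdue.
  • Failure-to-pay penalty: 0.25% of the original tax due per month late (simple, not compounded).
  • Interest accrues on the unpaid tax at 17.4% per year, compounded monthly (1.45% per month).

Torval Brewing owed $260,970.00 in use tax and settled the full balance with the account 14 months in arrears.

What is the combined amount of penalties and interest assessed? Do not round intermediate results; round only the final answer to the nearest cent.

Failure-to-file penalty: 10% × $260,970.00 = $26,097.00
Failure-to-pay penalty: 14 × 0.25% × $260,970.00 = $9,133.95
Interest: $260,970.00 × ((1 + 0.0145)^14 − 1) = $260,970.00 × 0.2232880… = $58,271.4721…
Penalties + interest = $35,230.9500 + $58,271.4721… = $93,502.42

$93,502.42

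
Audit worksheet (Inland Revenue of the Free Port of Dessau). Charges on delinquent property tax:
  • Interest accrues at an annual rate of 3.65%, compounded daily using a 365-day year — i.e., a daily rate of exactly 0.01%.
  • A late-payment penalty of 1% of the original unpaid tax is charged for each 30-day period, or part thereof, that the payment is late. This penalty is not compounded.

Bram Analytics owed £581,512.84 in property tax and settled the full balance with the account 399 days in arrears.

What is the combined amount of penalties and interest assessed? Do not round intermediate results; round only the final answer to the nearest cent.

£105,082.06

Penalty periods: ⌈399/30⌉ = 14; penalty = 14 × 1% × £581,512.84 = £81,411.80…
Interest: £581,512.84 × ((1 + 0.0001)^399 − 1) = £581,512.84 × 0.04070462… = £23,670.2605…
Penalties + interest = £81,411.7976 + £23,670.2605… = £105,082.06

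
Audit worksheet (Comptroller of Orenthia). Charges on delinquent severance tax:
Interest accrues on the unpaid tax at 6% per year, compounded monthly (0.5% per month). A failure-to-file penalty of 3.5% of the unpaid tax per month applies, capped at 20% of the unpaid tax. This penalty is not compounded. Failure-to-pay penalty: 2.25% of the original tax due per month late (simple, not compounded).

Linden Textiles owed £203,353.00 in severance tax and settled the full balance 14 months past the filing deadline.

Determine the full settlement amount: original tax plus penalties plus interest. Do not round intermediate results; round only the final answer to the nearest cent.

Failure-to-file: 14 × 3.5% × £203,353.00 = £99,642.97, capped at 20% × £203,353.00 = £40,670.60
Failure-to-pay penalty: 14 × 2.25% × £203,353.00 = £64,056.20…
Interest: £203,353.00 × ((1 + 0.005)^14 − 1) = £203,353.00 × 0.0723211… = £14,706.7191…
Total = £203,353.00 + £104,726.7950 + £14,706.7191… = £322,786.51

£322,786.51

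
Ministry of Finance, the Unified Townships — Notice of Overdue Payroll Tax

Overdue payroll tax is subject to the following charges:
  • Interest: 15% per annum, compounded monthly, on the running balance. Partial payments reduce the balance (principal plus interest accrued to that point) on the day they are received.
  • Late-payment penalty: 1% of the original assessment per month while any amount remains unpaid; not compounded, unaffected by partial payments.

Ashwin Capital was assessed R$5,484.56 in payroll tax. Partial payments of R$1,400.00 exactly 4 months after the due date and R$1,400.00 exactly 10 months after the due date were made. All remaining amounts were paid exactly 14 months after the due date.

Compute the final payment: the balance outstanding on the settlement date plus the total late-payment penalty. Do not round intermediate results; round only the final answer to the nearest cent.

R$4,237.71

Monthly rate = 15% ÷ 12 = 1.25%
Balance at month 4: R$5,484.5600 × (1 + 0.0125)^4 = R$5,763.9728…
After R$1,400.00 payment: R$5,763.9728… − R$1,400.00 = R$4,363.9728…
Balance at month 10: R$4,363.9728… × (1 + 0.0125)^6 = R$4,701.6708…
After R$1,400.00 payment: R$4,701.6708… − R$1,400.00 = R$3,301.6708…
Balance at month 14: R$3,301.6708… × (1 + 0.0125)^4 = R$3,469.8756…
Penalty: 14 × 1% × R$5,484.56 = R$767.84…
Final settlement = outstanding balance + penalty = R$3,469.8756… + R$767.84… = R$4,237.71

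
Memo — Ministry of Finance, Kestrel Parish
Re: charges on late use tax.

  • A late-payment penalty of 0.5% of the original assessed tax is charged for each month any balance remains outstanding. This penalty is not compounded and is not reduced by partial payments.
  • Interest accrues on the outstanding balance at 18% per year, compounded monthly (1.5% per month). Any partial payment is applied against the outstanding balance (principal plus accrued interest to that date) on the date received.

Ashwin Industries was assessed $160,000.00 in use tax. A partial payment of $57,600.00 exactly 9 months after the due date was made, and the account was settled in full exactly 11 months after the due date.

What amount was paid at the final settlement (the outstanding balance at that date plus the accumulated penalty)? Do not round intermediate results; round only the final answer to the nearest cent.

Balance at month 9: $160,000.0000 × (1 + 0.015)^9 = $182,942.3961…
After $57,600.00 payment: $182,942.3961… − $57,600.00 = $125,342.3961…
Balance at month 11: $125,342.3961… × (1 + 0.015)^2 = $129,130.8700…
Penalty: 11 × 0.5% × $160,000.00 = $8,800.00
Final settlement = outstanding balance + penalty = $129,130.8700… + $8,800.00 = $137,930.87

$137,930.87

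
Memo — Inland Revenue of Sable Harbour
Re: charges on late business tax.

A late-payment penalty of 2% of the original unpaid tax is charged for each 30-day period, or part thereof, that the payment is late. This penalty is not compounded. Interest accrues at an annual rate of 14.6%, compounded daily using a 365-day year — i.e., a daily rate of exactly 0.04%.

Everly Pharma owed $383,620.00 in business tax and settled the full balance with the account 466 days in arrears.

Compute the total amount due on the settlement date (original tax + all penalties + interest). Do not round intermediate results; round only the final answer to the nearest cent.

Penalty periods: ⌈466/30⌉ = 16; penalty = 16 × 2% × $383,620.00 = $122,758.40
Interest: $383,620.00 × ((1 + 0.0004)^466 − 1) = $383,620.00 × 0.20485922… = $78,588.0938…
Total = $383,620.00 + $122,758.4000 + $78,588.0938… = $584,966.49

$584,966.49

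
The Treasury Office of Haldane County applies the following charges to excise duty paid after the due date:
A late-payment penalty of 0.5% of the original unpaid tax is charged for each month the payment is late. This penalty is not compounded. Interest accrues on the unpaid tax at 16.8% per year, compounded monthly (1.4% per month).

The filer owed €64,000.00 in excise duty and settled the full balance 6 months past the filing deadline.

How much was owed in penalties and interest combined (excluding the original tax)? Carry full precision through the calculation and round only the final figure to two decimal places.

€7,487.71

Late-payment penalty = 0.5% × €64,000.00 × 6 mo = €1,920.00
Interest: €64,000.00 × ((1 + 0.014)^6 − 1) = €64,000.00 × 0.0869955… = €5,567.7094…
Penalties + interest = €1,920.0000 + €5,567.7094… = €7,487.71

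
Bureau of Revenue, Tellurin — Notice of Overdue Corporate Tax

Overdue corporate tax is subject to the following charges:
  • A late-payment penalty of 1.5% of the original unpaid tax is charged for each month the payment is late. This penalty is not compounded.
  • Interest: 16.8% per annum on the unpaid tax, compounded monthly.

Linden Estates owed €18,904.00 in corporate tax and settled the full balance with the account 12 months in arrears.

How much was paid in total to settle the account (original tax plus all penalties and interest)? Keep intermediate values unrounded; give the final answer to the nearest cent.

Late-payment penalty: 12 × 1.5% × €18,904.00 = €3,402.72
Interest (16.8%/yr ÷ 12 = 1.4%/month): €18,904.00 × ((1 + 0.014)^12 − 1) = €3,432.1938…
Total = €18,904.00 + €3,402.7200 + €3,432.1938… = €25,738.91

€25,738.91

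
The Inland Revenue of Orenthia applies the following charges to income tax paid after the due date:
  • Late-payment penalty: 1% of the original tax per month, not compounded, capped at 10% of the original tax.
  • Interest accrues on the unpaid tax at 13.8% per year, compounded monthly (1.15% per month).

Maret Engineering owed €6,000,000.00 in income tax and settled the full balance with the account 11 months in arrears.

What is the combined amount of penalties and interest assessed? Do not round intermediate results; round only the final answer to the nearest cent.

€1,404,183.36

Penalty (uncapped): 11 × 1% × €6,000,000.00 = €660,000.00; cap = 10% × €6,000,000.00 = €600,000.00 → penalty = €600,000.00
Interest: €6,000,000.00 × ((1 + 0.0115)^11 − 1) = €6,000,000.00 × 0.1340306… = €804,183.3606…
Penalties + interest = €600,000.0000 + €804,183.3606… = €1,404,183.36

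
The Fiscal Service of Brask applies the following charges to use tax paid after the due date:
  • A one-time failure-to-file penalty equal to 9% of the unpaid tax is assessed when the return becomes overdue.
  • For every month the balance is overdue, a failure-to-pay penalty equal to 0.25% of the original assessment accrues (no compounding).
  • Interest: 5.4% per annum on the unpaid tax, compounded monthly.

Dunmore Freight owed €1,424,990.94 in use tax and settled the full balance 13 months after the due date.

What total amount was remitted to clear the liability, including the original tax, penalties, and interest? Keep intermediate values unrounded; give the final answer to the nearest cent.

Failure-to-file penalty: 9% × €1,424,990.94 = €128,249.18…
Failure-to-pay penalty = 0.25% × €1,424,990.94 × 13 mo = €46,312.21…
Interest (5.4%/yr ÷ 12 = 0.45%/month): €1,424,990.94 × ((1 + 0.0045)^13 − 1) = €85,650.3021…
Total = €1,424,990.94 + €174,561.3902… + €85,650.3021… = €1,685,202.63

€1,685,202.63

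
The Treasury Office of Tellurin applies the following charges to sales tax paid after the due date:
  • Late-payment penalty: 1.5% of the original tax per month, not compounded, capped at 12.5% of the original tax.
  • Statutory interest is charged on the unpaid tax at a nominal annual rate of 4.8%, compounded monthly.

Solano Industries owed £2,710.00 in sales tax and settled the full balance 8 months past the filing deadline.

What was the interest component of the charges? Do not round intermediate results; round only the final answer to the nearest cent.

Interest (4.8%/yr ÷ 12 = 0.4%/month): £2,710.00 × ((1 + 0.004)^8 − 1) = £87.9438…

£87.94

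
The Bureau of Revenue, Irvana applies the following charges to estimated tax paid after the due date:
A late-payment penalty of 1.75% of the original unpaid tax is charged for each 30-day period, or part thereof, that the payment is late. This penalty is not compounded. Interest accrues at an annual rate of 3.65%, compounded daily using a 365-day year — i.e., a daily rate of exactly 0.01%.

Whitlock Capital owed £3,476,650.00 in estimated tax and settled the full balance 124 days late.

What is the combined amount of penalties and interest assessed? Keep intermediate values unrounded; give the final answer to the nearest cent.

£347,583.55

Penalty periods: ⌈124/30⌉ = 5; penalty = 5 × 1.75% × £3,476,650.00 = £304,206.88…
Interest: £3,476,650.00 × ((1 + 0.0001)^124 − 1) = £3,476,650.00 × 0.01247657… = £43,376.6708…
Penalties + interest = £304,206.8750 + £43,376.6708… = £347,583.55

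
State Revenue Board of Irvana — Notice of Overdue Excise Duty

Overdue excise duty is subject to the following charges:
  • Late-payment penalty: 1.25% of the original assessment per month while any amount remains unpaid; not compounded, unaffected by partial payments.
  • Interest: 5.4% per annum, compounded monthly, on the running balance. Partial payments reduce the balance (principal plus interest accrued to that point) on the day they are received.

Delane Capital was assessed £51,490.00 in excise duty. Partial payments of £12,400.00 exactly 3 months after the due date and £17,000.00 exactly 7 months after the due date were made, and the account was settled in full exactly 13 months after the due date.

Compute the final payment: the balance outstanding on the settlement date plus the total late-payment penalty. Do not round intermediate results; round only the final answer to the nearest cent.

Monthly rate = 5.4% ÷ 12 = 0.45%
Balance at month 3: £51,490.0000 × (1 + 0.0045)^3 = £52,188.2477…
After £12,400.00 payment: £52,188.2477… − £12,400.00 = £39,788.2477…
Balance at month 7: £39,788.2477… × (1 + 0.0045)^4 = £40,509.2850…
After £17,000.00 payment: £40,509.2850… − £17,000.00 = £23,509.2850…
Balance at month 13: £23,509.2850… × (1 + 0.0045)^6 = £24,151.2196…
Penalty: 13 × 1.25% × £51,490.00 = £8,367.13…
Final settlement = outstanding balance + penalty = £24,151.2196… + £8,367.13… = £32,518.34

£32,518.34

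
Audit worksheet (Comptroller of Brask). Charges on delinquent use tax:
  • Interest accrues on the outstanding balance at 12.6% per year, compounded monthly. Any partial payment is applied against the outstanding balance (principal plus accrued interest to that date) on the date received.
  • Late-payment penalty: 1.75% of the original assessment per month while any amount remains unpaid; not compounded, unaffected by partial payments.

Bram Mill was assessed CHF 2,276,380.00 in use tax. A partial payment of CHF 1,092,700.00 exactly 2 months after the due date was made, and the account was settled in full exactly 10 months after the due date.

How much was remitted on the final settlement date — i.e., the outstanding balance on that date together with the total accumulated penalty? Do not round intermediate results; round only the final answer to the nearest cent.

Monthly rate = 12.6% ÷ 12 = 1.05%
Balance at month 2: CHF 2,276,380.0000 × (1 + 0.0105)^2 = CHF 2,324,434.9509…
After CHF 1,092,700.00 payment: CHF 2,324,434.9509… − CHF 1,092,700.00 = CHF 1,231,734.9509…
Balance at month 10: CHF 1,231,734.9509… × (1 + 0.0105)^8 = CHF 1,339,083.9591…
Penalty: 10 × 1.75% × CHF 2,276,380.00 = CHF 398,366.50
Final settlement = outstanding balance + penalty = CHF 1,339,083.9591… + CHF 398,366.50 = CHF 1,737,450.46

CHF 1,737,450.46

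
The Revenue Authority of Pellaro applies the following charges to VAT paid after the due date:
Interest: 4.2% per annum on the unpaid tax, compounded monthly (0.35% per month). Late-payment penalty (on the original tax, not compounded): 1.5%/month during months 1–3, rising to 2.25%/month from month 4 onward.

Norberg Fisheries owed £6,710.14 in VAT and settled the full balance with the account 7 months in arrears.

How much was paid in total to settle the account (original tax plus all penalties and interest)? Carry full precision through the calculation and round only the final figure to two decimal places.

£7,782.14

Penalty, months 1–3: 3 × 1.5% × £6,710.14 = £301.96…
Penalty, months 4–7: 4 × 2.25% × £6,710.14 = £603.91…
Interest: £6,710.14 × ((1 + 0.0035)^7 − 1) = £6,710.14 × 0.0247588… = £166.1347…
Total = £6,710.14 + £905.8689 + £166.1347… = £7,782.14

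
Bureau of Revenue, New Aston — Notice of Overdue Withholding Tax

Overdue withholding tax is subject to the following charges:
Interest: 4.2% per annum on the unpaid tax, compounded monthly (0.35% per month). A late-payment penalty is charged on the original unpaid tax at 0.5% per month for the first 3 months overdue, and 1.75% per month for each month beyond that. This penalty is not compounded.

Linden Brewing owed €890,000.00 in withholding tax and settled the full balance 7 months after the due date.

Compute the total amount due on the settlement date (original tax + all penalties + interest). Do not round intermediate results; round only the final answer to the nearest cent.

Penalty, months 1–3: 3 × 0.5% × €890,000.00 = €13,350.00
Penalty, months 4–7: 4 × 1.75% × €890,000.00 = €62,300.00
Interest: €890,000.00 × ((1 + 0.0035)^7 − 1) = €890,000.00 × 0.0247588… = €22,035.2927…
Total = €890,000.00 + €75,650.0000 + €22,035.2927… = €987,685.29

€987,685.29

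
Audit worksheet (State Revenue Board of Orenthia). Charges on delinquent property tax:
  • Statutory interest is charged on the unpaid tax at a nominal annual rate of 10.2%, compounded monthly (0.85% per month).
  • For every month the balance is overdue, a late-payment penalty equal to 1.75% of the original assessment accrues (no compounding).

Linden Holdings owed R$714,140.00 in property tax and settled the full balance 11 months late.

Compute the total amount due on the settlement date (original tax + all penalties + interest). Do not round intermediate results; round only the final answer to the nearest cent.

R$921,295.46

Late-payment penalty = 1.75% × R$714,140.00 × 11 mo = R$137,471.95
Interest: R$714,140.00 × ((1 + 0.0085)^11 − 1) = R$714,140.00 × 0.0975768… = R$69,683.5130…
Total = R$714,140.00 + R$137,471.9500 + R$69,683.5130… = R$921,295.46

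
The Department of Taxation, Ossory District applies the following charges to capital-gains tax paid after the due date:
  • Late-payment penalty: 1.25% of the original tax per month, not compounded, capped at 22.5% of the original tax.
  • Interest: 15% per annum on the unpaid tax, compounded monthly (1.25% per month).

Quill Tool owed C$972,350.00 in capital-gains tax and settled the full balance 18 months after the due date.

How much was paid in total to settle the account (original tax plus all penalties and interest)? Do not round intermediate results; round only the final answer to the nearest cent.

Penalty (uncapped): 18 × 1.25% × C$972,350.00 = C$218,778.75; cap = 22.5% × C$972,350.00 = C$218,778.75 → penalty = C$218,778.75
Interest: C$972,350.00 × ((1 + 0.0125)^18 − 1) = C$972,350.00 × 0.2505774… = C$243,648.9292…
Total = C$972,350.00 + C$218,778.7500 + C$243,648.9292… = C$1,434,777.68

C$1,434,777.68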